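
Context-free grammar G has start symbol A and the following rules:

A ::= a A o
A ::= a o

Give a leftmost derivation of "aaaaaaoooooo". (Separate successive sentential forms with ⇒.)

A ⇒ aAo ⇒ aaAoo ⇒ aaaAooo ⇒ aaaaAoooo ⇒ aaaaaAooooo ⇒ aaaaaaoooooo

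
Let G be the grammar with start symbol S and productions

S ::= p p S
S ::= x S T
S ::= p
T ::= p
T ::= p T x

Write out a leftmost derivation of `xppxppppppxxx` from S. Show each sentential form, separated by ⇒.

S⇒xST⇒xppST⇒xppxSTT⇒xppxpTT⇒xppxppT⇒xppxpppTx⇒xppxppppTxx⇒xppxpppppTxxx⇒xppxppppppxxx

S ⇒ xST   [S ::= x S T]
xST ⇒ xppST   [S ::= p p S]
xppST ⇒ xppxSTT   [S ::= x S T]
xppxSTT ⇒ xppxpTT   [S ::= p]
xppxpTT ⇒ xppxppT   [T ::= p]
xppxppT ⇒ xppxpppTx   [T ::= p T x]
xppxpppTx ⇒ xppxppppTxx   [T ::= p T x]
xppxppppTxx ⇒ xppxpppppTxxx   [T ::= p T x]
xppxpppppTxxx ⇒ xppxppppppxxx   [T ::= p]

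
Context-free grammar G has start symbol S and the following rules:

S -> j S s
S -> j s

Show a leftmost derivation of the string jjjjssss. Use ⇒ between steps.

S ⇒ jSs   [S -> j S s]
jSs ⇒ jjSss   [S -> j S s]
jjSss ⇒ jjjSsss   [S -> j S s]
jjjSsss ⇒ jjjjssss   [S -> j s]

S ⇒ jSs ⇒ jjSss ⇒ jjjSsss ⇒ jjjjssss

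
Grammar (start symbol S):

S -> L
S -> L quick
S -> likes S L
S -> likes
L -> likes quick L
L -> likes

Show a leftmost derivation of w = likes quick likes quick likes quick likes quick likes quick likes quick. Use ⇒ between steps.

S ⇒ L quick ⇒ likes quick L quick ⇒ likes quick likes quick L quick ⇒ likes quick likes quick likes quick L quick ⇒ likes quick likes quick likes quick likes quick L quick ⇒ likes quick likes quick likes quick likes quick likes quick L quick ⇒ likes quick likes quick likes quick likes quick likes quick likes quick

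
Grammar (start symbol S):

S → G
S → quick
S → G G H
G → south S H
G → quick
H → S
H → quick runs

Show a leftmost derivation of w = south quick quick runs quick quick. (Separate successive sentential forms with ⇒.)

S ⇒ G G H   [S → G G H]
G G H ⇒ south S H G H   [G → south S H]
south S H G H ⇒ south G H G H   [S → G]
south G H G H ⇒ south quick H G H   [G → quick]
south quick H G H ⇒ south quick quick runs G H   [H → quick runs]
south quick quick runs G H ⇒ south quick quick runs quick H   [G → quick]
south quick quick runs quick H ⇒ south quick quick runs quick S   [H → S]
south quick quick runs quick S ⇒ south quick quick runs quick quick   [S → quick]

S ⇒ G G H ⇒ south S H G H ⇒ south G H G H ⇒ south quick H G H ⇒ south quick quick runs G H ⇒ south quick quick runs quick H ⇒ south quick quick runs quick S ⇒ south quick quick runs quick quick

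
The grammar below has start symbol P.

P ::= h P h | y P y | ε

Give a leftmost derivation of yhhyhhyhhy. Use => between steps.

P => yPy => yhPhy => yhhPhhy => yhhyPyhhy => yhhyhPhyhhy => yhhyhhyhhy

P => yPy   [P ::= y P y]
yPy => yhPhy   [P ::= h P h]
yhPhy => yhhPhhy   [P ::= h P h]
yhhPhhy => yhhyPyhhy   [P ::= y P y]
yhhyPyhhy => yhhyhPhyhhy   [P ::= h P h]
yhhyhPhyhhy => yhhyhhyhhy   [P ::= ε]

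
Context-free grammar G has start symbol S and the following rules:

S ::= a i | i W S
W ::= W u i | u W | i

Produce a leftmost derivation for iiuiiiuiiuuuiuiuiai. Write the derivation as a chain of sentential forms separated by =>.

S => iWS => iWuiS => iiuiS => iiuiiWS => iiuiiWuiS => iiuiiiuiS => iiuiiiuiiWS => iiuiiiuiiWuiS => iiuiiiuiiuWuiS => iiuiiiuiiuWuiuiS => iiuiiiuiiuuWuiuiS => iiuiiiuiiuuuWuiuiS => iiuiiiuiiuuuiuiuiS => iiuiiiuiiuuuiuiuiai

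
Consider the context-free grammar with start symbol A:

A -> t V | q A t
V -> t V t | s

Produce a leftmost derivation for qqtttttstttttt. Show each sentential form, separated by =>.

A=>qAt=>qqAtt=>qqtVtt=>qqttVttt=>qqtttVtttt=>qqttttVttttt=>qqtttttVtttttt=>qqtttttstttttt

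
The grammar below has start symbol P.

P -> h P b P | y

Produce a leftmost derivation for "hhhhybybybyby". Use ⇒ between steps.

P⇒hPbP⇒hhPbPbP⇒hhhPbPbPbP⇒hhhhPbPbPbPbP⇒hhhhybPbPbPbP⇒hhhhybybPbPbP⇒hhhhybybybPbP⇒hhhhybybybybP⇒hhhhybybybyby

P ⇒ hPbP   [P -> h P b P]
hPbP ⇒ hhPbPbP   [P -> h P b P]
hhPbPbP ⇒ hhhPbPbPbP   [P -> h P b P]
hhhPbPbPbP ⇒ hhhhPbPbPbPbP   [P -> h P b P]
hhhhPbPbPbPbP ⇒ hhhhybPbPbPbP   [P -> y]
hhhhybPbPbPbP ⇒ hhhhybybPbPbP   [P -> y]
hhhhybybPbPbP ⇒ hhhhybybybPbP   [P -> y]
hhhhybybybPbP ⇒ hhhhybybybybP   [P -> y]
hhhhybybybybP ⇒ hhhhybybybyby   [P -> y]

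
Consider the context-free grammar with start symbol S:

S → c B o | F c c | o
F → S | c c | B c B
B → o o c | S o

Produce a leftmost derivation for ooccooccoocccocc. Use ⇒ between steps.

S⇒Fcc⇒BcBcc⇒ooccBcc⇒ooccSocc⇒ooccFccocc⇒ooccBcBccocc⇒ooccooccBccocc⇒ooccooccoocccocc

S ⇒ Fcc   [S → F c c]
Fcc ⇒ BcBcc   [F → B c B]
BcBcc ⇒ ooccBcc   [B → o o c]
ooccBcc ⇒ ooccSocc   [B → S o]
ooccSocc ⇒ ooccFccocc   [S → F c c]
ooccFccocc ⇒ ooccBcBccocc   [F → B c B]
ooccBcBccocc ⇒ ooccooccBccocc   [B → o o c]
ooccooccBccocc ⇒ ooccooccoocccocc   [B → o o c]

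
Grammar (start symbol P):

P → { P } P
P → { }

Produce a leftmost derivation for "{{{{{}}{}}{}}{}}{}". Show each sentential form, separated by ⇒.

P ⇒ {P}P   [P → { P } P]
{P}P ⇒ {{P}P}P   [P → { P } P]
{{P}P}P ⇒ {{{P}P}P}P   [P → { P } P]
{{{P}P}P}P ⇒ {{{{P}P}P}P}P   [P → { P } P]
{{{{P}P}P}P}P ⇒ {{{{{}}P}P}P}P   [P → { }]
{{{{{}}P}P}P}P ⇒ {{{{{}}{}}P}P}P   [P → { }]
{{{{{}}{}}P}P}P ⇒ {{{{{}}{}}{}}P}P   [P → { }]
{{{{{}}{}}{}}P}P ⇒ {{{{{}}{}}{}}{}}P   [P → { }]
{{{{{}}{}}{}}{}}P ⇒ {{{{{}}{}}{}}{}}{}   [P → { }]

P⇒{P}P⇒{{P}P}P⇒{{{P}P}P}P⇒{{{{P}P}P}P}P⇒{{{{{}}P}P}P}P⇒{{{{{}}{}}P}P}P⇒{{{{{}}{}}{}}P}P⇒{{{{{}}{}}{}}{}}P⇒{{{{{}}{}}{}}{}}{}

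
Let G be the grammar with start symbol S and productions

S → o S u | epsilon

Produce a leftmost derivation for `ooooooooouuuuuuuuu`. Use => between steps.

S => oSu   [S → o S u]
oSu => ooSuu   [S → o S u]
ooSuu => oooSuuu   [S → o S u]
oooSuuu => ooooSuuuu   [S → o S u]
ooooSuuuu => oooooSuuuuu   [S → o S u]
oooooSuuuuu => ooooooSuuuuuu   [S → o S u]
ooooooSuuuuuu => oooooooSuuuuuuu   [S → o S u]
oooooooSuuuuuuu => ooooooooSuuuuuuuu   [S → o S u]
ooooooooSuuuuuuuu => oooooooooSuuuuuuuuu   [S → o S u]
oooooooooSuuuuuuuuu => ooooooooouuuuuuuuu   [S → epsilon]

S => oSu => ooSuu => oooSuuu => ooooSuuuu => oooooSuuuuu => ooooooSuuuuuu => oooooooSuuuuuuu => ooooooooSuuuuuuuu => oooooooooSuuuuuuuuu => ooooooooouuuuuuuuu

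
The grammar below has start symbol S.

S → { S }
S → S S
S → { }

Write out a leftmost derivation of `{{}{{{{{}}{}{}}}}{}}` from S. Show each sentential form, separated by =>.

S => {S} => {SS} => {{}S} => {{}SS} => {{}{S}S} => {{}{{S}}S} => {{}{{{S}}}S} => {{}{{{SS}}}S} => {{}{{{SSS}}}S} => {{}{{{{S}SS}}}S} => {{}{{{{{}}SS}}}S} => {{}{{{{{}}{}S}}}S} => {{}{{{{{}}{}{}}}}S} => {{}{{{{{}}{}{}}}}{}}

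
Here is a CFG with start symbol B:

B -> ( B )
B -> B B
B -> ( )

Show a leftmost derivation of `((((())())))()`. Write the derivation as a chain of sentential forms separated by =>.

B => BB   [B -> B B]
BB => (B)B   [B -> ( B )]
(B)B => ((B))B   [B -> ( B )]
((B))B => (((B)))B   [B -> ( B )]
(((B)))B => (((BB)))B   [B -> B B]
(((BB)))B => ((((B)B)))B   [B -> ( B )]
((((B)B)))B => ((((())B)))B   [B -> ( )]
((((())B)))B => ((((())())))B   [B -> ( )]
((((())())))B => ((((())())))()   [B -> ( )]

B => BB => (B)B => ((B))B => (((B)))B => (((BB)))B => ((((B)B)))B => ((((())B)))B => ((((())())))B => ((((())())))()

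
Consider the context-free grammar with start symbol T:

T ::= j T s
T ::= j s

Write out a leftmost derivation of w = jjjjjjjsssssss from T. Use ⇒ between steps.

T ⇒ jTs ⇒ jjTss ⇒ jjjTsss ⇒ jjjjTssss ⇒ jjjjjTsssss ⇒ jjjjjjTssssss ⇒ jjjjjjjsssssss

T ⇒ jTs   [T ::= j T s]
jTs ⇒ jjTss   [T ::= j T s]
jjTss ⇒ jjjTsss   [T ::= j T s]
jjjTsss ⇒ jjjjTssss   [T ::= j T s]
jjjjTssss ⇒ jjjjjTsssss   [T ::= j T s]
jjjjjTsssss ⇒ jjjjjjTssssss   [T ::= j T s]
jjjjjjTssssss ⇒ jjjjjjjsssssss   [T ::= j s]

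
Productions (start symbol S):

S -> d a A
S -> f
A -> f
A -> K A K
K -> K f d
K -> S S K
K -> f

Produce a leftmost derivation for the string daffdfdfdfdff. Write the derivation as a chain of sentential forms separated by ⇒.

S ⇒ daA   [S -> d a A]
daA ⇒ daKAK   [A -> K A K]
daKAK ⇒ daKfdAK   [K -> K f d]
daKfdAK ⇒ daKfdfdAK   [K -> K f d]
daKfdfdAK ⇒ daKfdfdfdAK   [K -> K f d]
daKfdfdfdAK ⇒ daKfdfdfdfdAK   [K -> K f d]
daKfdfdfdfdAK ⇒ daffdfdfdfdAK   [K -> f]
daffdfdfdfdAK ⇒ daffdfdfdfdfK   [A -> f]
daffdfdfdfdfK ⇒ daffdfdfdfdff   [K -> f]

S⇒daA⇒daKAK⇒daKfdAK⇒daKfdfdAK⇒daKfdfdfdAK⇒daKfdfdfdfdAK⇒daffdfdfdfdAK⇒daffdfdfdfdfK⇒daffdfdfdfdff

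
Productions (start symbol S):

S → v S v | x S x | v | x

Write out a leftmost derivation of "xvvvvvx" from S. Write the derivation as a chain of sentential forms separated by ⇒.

S⇒xSx⇒xvSvx⇒xvvSvvx⇒xvvvvvx

S ⇒ xSx   [S → x S x]
xSx ⇒ xvSvx   [S → v S v]
xvSvx ⇒ xvvSvvx   [S → v S v]
xvvSvvx ⇒ xvvvvvx   [S → v]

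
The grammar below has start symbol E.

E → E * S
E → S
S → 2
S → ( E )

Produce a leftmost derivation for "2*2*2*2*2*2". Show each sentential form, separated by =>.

E=>E*S=>E*S*S=>E*S*S*S=>E*S*S*S*S=>E*S*S*S*S*S=>S*S*S*S*S*S=>2*S*S*S*S*S=>2*2*S*S*S*S=>2*2*2*S*S*S=>2*2*2*2*S*S=>2*2*2*2*2*S=>2*2*2*2*2*2

E => E*S   [E → E * S]
E*S => E*S*S   [E → E * S]
E*S*S => E*S*S*S   [E → E * S]
E*S*S*S => E*S*S*S*S   [E → E * S]
E*S*S*S*S => E*S*S*S*S*S   [E → E * S]
E*S*S*S*S*S => S*S*S*S*S*S   [E → S]
S*S*S*S*S*S => 2*S*S*S*S*S   [S → 2]
2*S*S*S*S*S => 2*2*S*S*S*S   [S → 2]
2*2*S*S*S*S => 2*2*2*S*S*S   [S → 2]
2*2*2*S*S*S => 2*2*2*2*S*S   [S → 2]
2*2*2*2*S*S => 2*2*2*2*2*S   [S → 2]
2*2*2*2*2*S => 2*2*2*2*2*2   [S → 2]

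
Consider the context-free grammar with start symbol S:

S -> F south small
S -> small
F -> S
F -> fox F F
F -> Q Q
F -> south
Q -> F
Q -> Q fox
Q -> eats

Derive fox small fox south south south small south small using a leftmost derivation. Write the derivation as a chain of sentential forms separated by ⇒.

S ⇒ F south small   [S -> F south small]
F south small ⇒ fox F F south small   [F -> fox F F]
fox F F south small ⇒ fox S F south small   [F -> S]
fox S F south small ⇒ fox small F south small   [S -> small]
fox small F south small ⇒ fox small S south small   [F -> S]
fox small S south small ⇒ fox small F south small south small   [S -> F south small]
fox small F south small south small ⇒ fox small fox F F south small south small   [F -> fox F F]
fox small fox F F south small south small ⇒ fox small fox south F south small south small   [F -> south]
fox small fox south F south small south small ⇒ fox small fox south south south small south small   [F -> south]

S ⇒ F south small ⇒ fox F F south small ⇒ fox S F south small ⇒ fox small F south small ⇒ fox small S south small ⇒ fox small F south small south small ⇒ fox small fox F F south small south small ⇒ fox small fox south F south small south small ⇒ fox small fox south south south small south small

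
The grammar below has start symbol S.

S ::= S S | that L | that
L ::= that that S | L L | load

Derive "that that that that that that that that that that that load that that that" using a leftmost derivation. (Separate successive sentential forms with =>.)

S => that L => that that that S => that that that that L => that that that that L L => that that that that that that S L => that that that that that that S S L => that that that that that that that S L => that that that that that that that that L L => that that that that that that that that that that S L => that that that that that that that that that that that L L => that that that that that that that that that that that load L => that that that that that that that that that that that load that that S => that that that that that that that that that that that load that that that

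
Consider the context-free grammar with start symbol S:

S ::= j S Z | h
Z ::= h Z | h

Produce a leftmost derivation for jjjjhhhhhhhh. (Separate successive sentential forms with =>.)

S => jSZ => jjSZZ => jjjSZZZ => jjjjSZZZZ => jjjjhZZZZ => jjjjhhZZZZ => jjjjhhhZZZZ => jjjjhhhhZZZ => jjjjhhhhhZZ => jjjjhhhhhhZ => jjjjhhhhhhhZ => jjjjhhhhhhhh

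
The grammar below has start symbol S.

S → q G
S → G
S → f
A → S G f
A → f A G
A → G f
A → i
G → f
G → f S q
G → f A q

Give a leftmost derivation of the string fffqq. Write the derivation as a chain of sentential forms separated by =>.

S=>G=>fSq=>fGq=>ffSqq=>fffqq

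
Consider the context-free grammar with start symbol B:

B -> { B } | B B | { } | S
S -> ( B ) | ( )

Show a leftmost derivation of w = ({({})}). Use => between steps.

B=>S=>(B)=>({B})=>({S})=>({(B)})=>({({})})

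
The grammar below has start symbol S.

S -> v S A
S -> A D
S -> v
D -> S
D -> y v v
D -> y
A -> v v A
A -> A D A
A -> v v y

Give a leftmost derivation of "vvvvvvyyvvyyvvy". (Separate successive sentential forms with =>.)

S => vSA   [S -> v S A]
vSA => vvA   [S -> v]
vvA => vvADA   [A -> A D A]
vvADA => vvADADA   [A -> A D A]
vvADADA => vvvvADADA   [A -> v v A]
vvvvADADA => vvvvvvyDADA   [A -> v v y]
vvvvvvyDADA => vvvvvvyyADA   [D -> y]
vvvvvvyyADA => vvvvvvyyvvyDA   [A -> v v y]
vvvvvvyyvvyDA => vvvvvvyyvvyyA   [D -> y]
vvvvvvyyvvyyA => vvvvvvyyvvyyvvy   [A -> v v y]

S => vSA => vvA => vvADA => vvADADA => vvvvADADA => vvvvvvyDADA => vvvvvvyyADA => vvvvvvyyvvyDA => vvvvvvyyvvyyA => vvvvvvyyvvyyvvy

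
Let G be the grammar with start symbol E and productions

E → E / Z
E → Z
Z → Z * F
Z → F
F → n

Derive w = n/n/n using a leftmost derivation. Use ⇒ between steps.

E ⇒ E/Z ⇒ E/Z/Z ⇒ Z/Z/Z ⇒ F/Z/Z ⇒ n/Z/Z ⇒ n/F/Z ⇒ n/n/Z ⇒ n/n/F ⇒ n/n/n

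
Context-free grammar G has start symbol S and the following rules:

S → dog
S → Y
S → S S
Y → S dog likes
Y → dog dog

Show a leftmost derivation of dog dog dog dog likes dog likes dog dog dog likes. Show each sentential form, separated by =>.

S => Y => S dog likes => S S dog likes => S S S dog likes => S S S S dog likes => Y S S S dog likes => dog dog S S S dog likes => dog dog Y S S dog likes => dog dog S dog likes S S dog likes => dog dog Y dog likes S S dog likes => dog dog S dog likes dog likes S S dog likes => dog dog dog dog likes dog likes S S dog likes => dog dog dog dog likes dog likes dog S dog likes => dog dog dog dog likes dog likes dog dog dog likes

S => Y   [S → Y]
Y => S dog likes   [Y → S dog likes]
S dog likes => S S dog likes   [S → S S]
S S dog likes => S S S dog likes   [S → S S]
S S S dog likes => S S S S dog likes   [S → S S]
S S S S dog likes => Y S S S dog likes   [S → Y]
Y S S S dog likes => dog dog S S S dog likes   [Y → dog dog]
dog dog S S S dog likes => dog dog Y S S dog likes   [S → Y]
dog dog Y S S dog likes => dog dog S dog likes S S dog likes   [Y → S dog likes]
dog dog S dog likes S S dog likes => dog dog Y dog likes S S dog likes   [S → Y]
dog dog Y dog likes S S dog likes => dog dog S dog likes dog likes S S dog likes   [Y → S dog likes]
dog dog S dog likes dog likes S S dog likes => dog dog dog dog likes dog likes S S dog likes   [S → dog]
dog dog dog dog likes dog likes S S dog likes => dog dog dog dog likes dog likes dog S dog likes   [S → dog]
dog dog dog dog likes dog likes dog S dog likes => dog dog dog dog likes dog likes dog dog dog likes   [S → dog]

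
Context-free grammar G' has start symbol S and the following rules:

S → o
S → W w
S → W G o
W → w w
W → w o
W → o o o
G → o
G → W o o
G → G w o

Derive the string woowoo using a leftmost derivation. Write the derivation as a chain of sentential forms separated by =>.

S => WGo => woGo => woGwoo => woowoo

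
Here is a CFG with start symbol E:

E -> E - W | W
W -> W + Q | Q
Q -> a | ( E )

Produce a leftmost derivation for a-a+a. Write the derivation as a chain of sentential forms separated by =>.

E => E-W   [E -> E - W]
E-W => W-W   [E -> W]
W-W => Q-W   [W -> Q]
Q-W => a-W   [Q -> a]
a-W => a-W+Q   [W -> W + Q]
a-W+Q => a-Q+Q   [W -> Q]
a-Q+Q => a-a+Q   [Q -> a]
a-a+Q => a-a+a   [Q -> a]

E=>E-W=>W-W=>Q-W=>a-W=>a-W+Q=>a-Q+Q=>a-a+Q=>a-a+a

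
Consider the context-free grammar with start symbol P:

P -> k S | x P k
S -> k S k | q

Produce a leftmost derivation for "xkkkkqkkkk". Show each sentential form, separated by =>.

P => xPk   [P -> x P k]
xPk => xkSk   [P -> k S]
xkSk => xkkSkk   [S -> k S k]
xkkSkk => xkkkSkkk   [S -> k S k]
xkkkSkkk => xkkkkSkkkk   [S -> k S k]
xkkkkSkkkk => xkkkkqkkkk   [S -> q]

P=>xPk=>xkSk=>xkkSkk=>xkkkSkkk=>xkkkkSkkkk=>xkkkkqkkkk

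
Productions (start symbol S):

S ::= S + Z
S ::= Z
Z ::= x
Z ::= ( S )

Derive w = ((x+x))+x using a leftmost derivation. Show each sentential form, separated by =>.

S=>S+Z=>Z+Z=>(S)+Z=>(Z)+Z=>((S))+Z=>((S+Z))+Z=>((Z+Z))+Z=>((x+Z))+Z=>((x+x))+Z=>((x+x))+x

S => S+Z   [S ::= S + Z]
S+Z => Z+Z   [S ::= Z]
Z+Z => (S)+Z   [Z ::= ( S )]
(S)+Z => (Z)+Z   [S ::= Z]
(Z)+Z => ((S))+Z   [Z ::= ( S )]
((S))+Z => ((S+Z))+Z   [S ::= S + Z]
((S+Z))+Z => ((Z+Z))+Z   [S ::= Z]
((Z+Z))+Z => ((x+Z))+Z   [Z ::= x]
((x+Z))+Z => ((x+x))+Z   [Z ::= x]
((x+x))+Z => ((x+x))+x   [Z ::= x]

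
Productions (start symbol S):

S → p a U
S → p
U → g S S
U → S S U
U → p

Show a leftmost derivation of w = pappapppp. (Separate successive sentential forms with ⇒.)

S⇒paU⇒paSSU⇒papSU⇒pappaUU⇒pappapU⇒pappapSSU⇒pappappSU⇒pappapppU⇒pappapppp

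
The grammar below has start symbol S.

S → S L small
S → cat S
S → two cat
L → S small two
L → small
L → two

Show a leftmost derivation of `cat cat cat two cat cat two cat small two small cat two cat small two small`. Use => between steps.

S => cat S => cat S L small => cat cat S L small => cat cat S L small L small => cat cat cat S L small L small => cat cat cat two cat L small L small => cat cat cat two cat S small two small L small => cat cat cat two cat cat S small two small L small => cat cat cat two cat cat two cat small two small L small => cat cat cat two cat cat two cat small two small S small two small => cat cat cat two cat cat two cat small two small cat S small two small => cat cat cat two cat cat two cat small two small cat two cat small two small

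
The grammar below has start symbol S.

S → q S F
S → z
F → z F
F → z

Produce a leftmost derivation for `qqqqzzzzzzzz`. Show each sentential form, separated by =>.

S => qSF => qqSFF => qqqSFFF => qqqqSFFFF => qqqqzFFFF => qqqqzzFFFF => qqqqzzzFFFF => qqqqzzzzFFFF => qqqqzzzzzFFF => qqqqzzzzzzFF => qqqqzzzzzzzF => qqqqzzzzzzzz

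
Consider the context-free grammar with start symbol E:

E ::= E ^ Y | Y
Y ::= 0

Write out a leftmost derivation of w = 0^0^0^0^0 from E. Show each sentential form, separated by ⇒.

E ⇒ E^Y ⇒ E^Y^Y ⇒ E^Y^Y^Y ⇒ E^Y^Y^Y^Y ⇒ Y^Y^Y^Y^Y ⇒ 0^Y^Y^Y^Y ⇒ 0^0^Y^Y^Y ⇒ 0^0^0^Y^Y ⇒ 0^0^0^0^Y ⇒ 0^0^0^0^0

E ⇒ E^Y   [E ::= E ^ Y]
E^Y ⇒ E^Y^Y   [E ::= E ^ Y]
E^Y^Y ⇒ E^Y^Y^Y   [E ::= E ^ Y]
E^Y^Y^Y ⇒ E^Y^Y^Y^Y   [E ::= E ^ Y]
E^Y^Y^Y^Y ⇒ Y^Y^Y^Y^Y   [E ::= Y]
Y^Y^Y^Y^Y ⇒ 0^Y^Y^Y^Y   [Y ::= 0]
0^Y^Y^Y^Y ⇒ 0^0^Y^Y^Y   [Y ::= 0]
0^0^Y^Y^Y ⇒ 0^0^0^Y^Y   [Y ::= 0]
0^0^0^Y^Y ⇒ 0^0^0^0^Y   [Y ::= 0]
0^0^0^0^Y ⇒ 0^0^0^0^0   [Y ::= 0]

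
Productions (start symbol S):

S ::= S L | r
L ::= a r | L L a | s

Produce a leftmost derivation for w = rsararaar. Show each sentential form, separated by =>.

S => SL => SLL => SLLL => rLLL => rsLL => rsLLaL => rsarLaL => rsararaL => rsararaar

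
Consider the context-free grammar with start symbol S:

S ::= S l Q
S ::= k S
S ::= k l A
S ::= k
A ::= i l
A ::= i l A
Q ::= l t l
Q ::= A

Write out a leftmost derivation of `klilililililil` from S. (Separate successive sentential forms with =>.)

S => klA   [S ::= k l A]
klA => klilA   [A ::= i l A]
klilA => klililA   [A ::= i l A]
klililA => klilililA   [A ::= i l A]
klilililA => klililililA   [A ::= i l A]
klililililA => klilililililA   [A ::= i l A]
klilililililA => klilililililil   [A ::= i l]

S => klA => klilA => klililA => klilililA => klililililA => klilililililA => klilililililil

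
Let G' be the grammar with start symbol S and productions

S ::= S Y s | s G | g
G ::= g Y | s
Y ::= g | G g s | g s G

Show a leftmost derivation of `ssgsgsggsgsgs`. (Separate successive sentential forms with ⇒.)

S ⇒ SYs   [S ::= S Y s]
SYs ⇒ SYsYs   [S ::= S Y s]
SYsYs ⇒ SYsYsYs   [S ::= S Y s]
SYsYsYs ⇒ SYsYsYsYs   [S ::= S Y s]
SYsYsYsYs ⇒ sGYsYsYsYs   [S ::= s G]
sGYsYsYsYs ⇒ ssYsYsYsYs   [G ::= s]
ssYsYsYsYs ⇒ ssgsYsYsYs   [Y ::= g]
ssgsYsYsYs ⇒ ssgsgsGsYsYs   [Y ::= g s G]
ssgsgsGsYsYs ⇒ ssgsgsgYsYsYs   [G ::= g Y]
ssgsgsgYsYsYs ⇒ ssgsgsggsYsYs   [Y ::= g]
ssgsgsggsYsYs ⇒ ssgsgsggsgsYs   [Y ::= g]
ssgsgsggsgsYs ⇒ ssgsgsggsgsgs   [Y ::= g]

S ⇒ SYs ⇒ SYsYs ⇒ SYsYsYs ⇒ SYsYsYsYs ⇒ sGYsYsYsYs ⇒ ssYsYsYsYs ⇒ ssgsYsYsYs ⇒ ssgsgsGsYsYs ⇒ ssgsgsgYsYsYs ⇒ ssgsgsggsYsYs ⇒ ssgsgsggsgsYs ⇒ ssgsgsggsgsgs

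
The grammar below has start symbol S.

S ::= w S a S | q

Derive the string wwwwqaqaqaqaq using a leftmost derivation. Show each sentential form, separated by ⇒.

S ⇒ wSaS ⇒ wwSaSaS ⇒ wwwSaSaSaS ⇒ wwwwSaSaSaSaS ⇒ wwwwqaSaSaSaS ⇒ wwwwqaqaSaSaS ⇒ wwwwqaqaqaSaS ⇒ wwwwqaqaqaqaS ⇒ wwwwqaqaqaqaq

S ⇒ wSaS   [S ::= w S a S]
wSaS ⇒ wwSaSaS   [S ::= w S a S]
wwSaSaS ⇒ wwwSaSaSaS   [S ::= w S a S]
wwwSaSaSaS ⇒ wwwwSaSaSaSaS   [S ::= w S a S]
wwwwSaSaSaSaS ⇒ wwwwqaSaSaSaS   [S ::= q]
wwwwqaSaSaSaS ⇒ wwwwqaqaSaSaS   [S ::= q]
wwwwqaqaSaSaS ⇒ wwwwqaqaqaSaS   [S ::= q]
wwwwqaqaqaSaS ⇒ wwwwqaqaqaqaS   [S ::= q]
wwwwqaqaqaqaS ⇒ wwwwqaqaqaqaq   [S ::= q]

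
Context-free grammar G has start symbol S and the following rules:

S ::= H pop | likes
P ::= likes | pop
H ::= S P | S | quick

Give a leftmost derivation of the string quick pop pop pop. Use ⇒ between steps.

S ⇒ H pop ⇒ S pop ⇒ H pop pop ⇒ S pop pop ⇒ H pop pop pop ⇒ quick pop pop pop

S ⇒ H pop   [S ::= H pop]
H pop ⇒ S pop   [H ::= S]
S pop ⇒ H pop pop   [S ::= H pop]
H pop pop ⇒ S pop pop   [H ::= S]
S pop pop ⇒ H pop pop pop   [S ::= H pop]
H pop pop pop ⇒ quick pop pop pop   [H ::= quick]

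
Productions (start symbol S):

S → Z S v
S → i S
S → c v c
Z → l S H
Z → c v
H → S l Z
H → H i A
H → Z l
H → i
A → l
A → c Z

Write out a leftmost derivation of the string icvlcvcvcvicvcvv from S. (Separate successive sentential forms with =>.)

S => iS   [S → i S]
iS => iZSv   [S → Z S v]
iZSv => icvSv   [Z → c v]
icvSv => icvZSvv   [S → Z S v]
icvZSvv => icvlSHSvv   [Z → l S H]
icvlSHSvv => icvlZSvHSvv   [S → Z S v]
icvlZSvHSvv => icvlcvSvHSvv   [Z → c v]
icvlcvSvHSvv => icvlcvcvcvHSvv   [S → c v c]
icvlcvcvcvHSvv => icvlcvcvcviSvv   [H → i]
icvlcvcvcviSvv => icvlcvcvcvicvcvv   [S → c v c]

S => iS => iZSv => icvSv => icvZSvv => icvlSHSvv => icvlZSvHSvv => icvlcvSvHSvv => icvlcvcvcvHSvv => icvlcvcvcviSvv => icvlcvcvcvicvcvv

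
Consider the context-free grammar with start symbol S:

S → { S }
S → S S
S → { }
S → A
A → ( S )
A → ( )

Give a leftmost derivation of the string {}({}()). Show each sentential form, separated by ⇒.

S ⇒ SS ⇒ {}S ⇒ {}A ⇒ {}(S) ⇒ {}(SS) ⇒ {}({}S) ⇒ {}({}A) ⇒ {}({}())

S ⇒ SS   [S → S S]
SS ⇒ {}S   [S → { }]
{}S ⇒ {}A   [S → A]
{}A ⇒ {}(S)   [A → ( S )]
{}(S) ⇒ {}(SS)   [S → S S]
{}(SS) ⇒ {}({}S)   [S → { }]
{}({}S) ⇒ {}({}A)   [S → A]
{}({}A) ⇒ {}({}())   [A → ( )]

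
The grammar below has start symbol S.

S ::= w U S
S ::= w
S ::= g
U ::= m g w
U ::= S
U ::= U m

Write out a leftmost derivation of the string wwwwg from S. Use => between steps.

S => wUS => wSS => wwUSS => wwSSS => wwwSS => wwwwS => wwwwg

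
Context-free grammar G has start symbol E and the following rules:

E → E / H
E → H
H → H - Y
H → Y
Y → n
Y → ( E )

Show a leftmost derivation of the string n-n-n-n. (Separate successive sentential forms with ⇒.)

E ⇒ H   [E → H]
H ⇒ H-Y   [H → H - Y]
H-Y ⇒ H-Y-Y   [H → H - Y]
H-Y-Y ⇒ H-Y-Y-Y   [H → H - Y]
H-Y-Y-Y ⇒ Y-Y-Y-Y   [H → Y]
Y-Y-Y-Y ⇒ n-Y-Y-Y   [Y → n]
n-Y-Y-Y ⇒ n-n-Y-Y   [Y → n]
n-n-Y-Y ⇒ n-n-n-Y   [Y → n]
n-n-n-Y ⇒ n-n-n-n   [Y → n]

E ⇒ H ⇒ H-Y ⇒ H-Y-Y ⇒ H-Y-Y-Y ⇒ Y-Y-Y-Y ⇒ n-Y-Y-Y ⇒ n-n-Y-Y ⇒ n-n-n-Y ⇒ n-n-n-n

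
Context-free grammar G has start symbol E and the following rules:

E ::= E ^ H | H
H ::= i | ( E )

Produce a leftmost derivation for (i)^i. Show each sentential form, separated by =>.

E => E^H => H^H => (E)^H => (H)^H => (i)^H => (i)^i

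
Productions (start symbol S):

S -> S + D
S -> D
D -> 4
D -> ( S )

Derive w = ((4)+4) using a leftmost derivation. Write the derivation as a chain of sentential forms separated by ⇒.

S ⇒ D ⇒ (S) ⇒ (S+D) ⇒ (D+D) ⇒ ((S)+D) ⇒ ((D)+D) ⇒ ((4)+D) ⇒ ((4)+4)

S ⇒ D   [S -> D]
D ⇒ (S)   [D -> ( S )]
(S) ⇒ (S+D)   [S -> S + D]
(S+D) ⇒ (D+D)   [S -> D]
(D+D) ⇒ ((S)+D)   [D -> ( S )]
((S)+D) ⇒ ((D)+D)   [S -> D]
((D)+D) ⇒ ((4)+D)   [D -> 4]
((4)+D) ⇒ ((4)+4)   [D -> 4]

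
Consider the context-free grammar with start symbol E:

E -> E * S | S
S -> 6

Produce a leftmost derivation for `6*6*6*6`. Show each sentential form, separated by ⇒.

E ⇒ E*S   [E -> E * S]
E*S ⇒ E*S*S   [E -> E * S]
E*S*S ⇒ E*S*S*S   [E -> E * S]
E*S*S*S ⇒ S*S*S*S   [E -> S]
S*S*S*S ⇒ 6*S*S*S   [S -> 6]
6*S*S*S ⇒ 6*6*S*S   [S -> 6]
6*6*S*S ⇒ 6*6*6*S   [S -> 6]
6*6*6*S ⇒ 6*6*6*6   [S -> 6]

E ⇒ E*S ⇒ E*S*S ⇒ E*S*S*S ⇒ S*S*S*S ⇒ 6*S*S*S ⇒ 6*6*S*S ⇒ 6*6*6*S ⇒ 6*6*6*6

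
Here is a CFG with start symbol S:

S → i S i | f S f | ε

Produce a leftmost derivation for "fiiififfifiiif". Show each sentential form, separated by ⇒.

S⇒fSf⇒fiSif⇒fiiSiif⇒fiiiSiiif⇒fiiifSfiiif⇒fiiifiSifiiif⇒fiiififSfifiiif⇒fiiififfifiiif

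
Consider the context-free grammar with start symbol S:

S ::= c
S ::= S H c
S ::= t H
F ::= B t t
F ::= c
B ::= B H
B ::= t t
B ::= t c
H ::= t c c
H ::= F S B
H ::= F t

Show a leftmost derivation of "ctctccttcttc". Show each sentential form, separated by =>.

S => SHc   [S ::= S H c]
SHc => cHc   [S ::= c]
cHc => cFSBc   [H ::= F S B]
cFSBc => cBttSBc   [F ::= B t t]
cBttSBc => cBHttSBc   [B ::= B H]
cBHttSBc => ctcHttSBc   [B ::= t c]
ctcHttSBc => ctctccttSBc   [H ::= t c c]
ctctccttSBc => ctctccttcBc   [S ::= c]
ctctccttcBc => ctctccttcttc   [B ::= t t]

S => SHc => cHc => cFSBc => cBttSBc => cBHttSBc => ctcHttSBc => ctctccttSBc => ctctccttcBc => ctctccttcttc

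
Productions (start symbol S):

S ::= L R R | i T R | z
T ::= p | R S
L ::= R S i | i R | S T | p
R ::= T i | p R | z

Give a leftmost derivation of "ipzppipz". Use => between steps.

S=>LRR=>STRR=>iTRTRR=>ipRTRR=>ipzTRR=>ipzpRR=>ipzpTiR=>ipzppiR=>ipzppipR=>ipzppipz

S => LRR   [S ::= L R R]
LRR => STRR   [L ::= S T]
STRR => iTRTRR   [S ::= i T R]
iTRTRR => ipRTRR   [T ::= p]
ipRTRR => ipzTRR   [R ::= z]
ipzTRR => ipzpRR   [T ::= p]
ipzpRR => ipzpTiR   [R ::= T i]
ipzpTiR => ipzppiR   [T ::= p]
ipzppiR => ipzppipR   [R ::= p R]
ipzppipR => ipzppipz   [R ::= z]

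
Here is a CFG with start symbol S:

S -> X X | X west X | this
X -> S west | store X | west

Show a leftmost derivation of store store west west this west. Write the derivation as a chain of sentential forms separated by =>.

S => X west X => store X west X => store store X west X => store store west west X => store store west west S west => store store west west this west

S => X west X   [S -> X west X]
X west X => store X west X   [X -> store X]
store X west X => store store X west X   [X -> store X]
store store X west X => store store west west X   [X -> west]
store store west west X => store store west west S west   [X -> S west]
store store west west S west => store store west west this west   [S -> this]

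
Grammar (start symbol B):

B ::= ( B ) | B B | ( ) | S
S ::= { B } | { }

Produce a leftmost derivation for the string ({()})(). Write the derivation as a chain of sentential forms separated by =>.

B => BB   [B ::= B B]
BB => (B)B   [B ::= ( B )]
(B)B => (S)B   [B ::= S]
(S)B => ({B})B   [S ::= { B }]
({B})B => ({()})B   [B ::= ( )]
({()})B => ({()})()   [B ::= ( )]

B => BB => (B)B => (S)B => ({B})B => ({()})B => ({()})()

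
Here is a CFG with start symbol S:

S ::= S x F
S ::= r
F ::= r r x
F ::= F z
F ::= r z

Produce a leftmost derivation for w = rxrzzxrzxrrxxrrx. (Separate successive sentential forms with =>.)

S => SxF => SxFxF => SxFxFxF => SxFxFxFxF => rxFxFxFxF => rxFzxFxFxF => rxrzzxFxFxF => rxrzzxrzxFxF => rxrzzxrzxrrxxF => rxrzzxrzxrrxxrrx

S => SxF   [S ::= S x F]
SxF => SxFxF   [S ::= S x F]
SxFxF => SxFxFxF   [S ::= S x F]
SxFxFxF => SxFxFxFxF   [S ::= S x F]
SxFxFxFxF => rxFxFxFxF   [S ::= r]
rxFxFxFxF => rxFzxFxFxF   [F ::= F z]
rxFzxFxFxF => rxrzzxFxFxF   [F ::= r z]
rxrzzxFxFxF => rxrzzxrzxFxF   [F ::= r z]
rxrzzxrzxFxF => rxrzzxrzxrrxxF   [F ::= r r x]
rxrzzxrzxrrxxF => rxrzzxrzxrrxxrrx   [F ::= r r x]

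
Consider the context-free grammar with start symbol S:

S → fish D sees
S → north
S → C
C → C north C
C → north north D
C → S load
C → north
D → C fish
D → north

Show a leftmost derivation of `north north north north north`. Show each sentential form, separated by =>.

S => C => C north C => C north C north C => north north C north C => north north north north C => north north north north north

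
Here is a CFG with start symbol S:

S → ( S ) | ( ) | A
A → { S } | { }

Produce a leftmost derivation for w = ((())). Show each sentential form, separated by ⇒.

S ⇒ (S) ⇒ ((S)) ⇒ ((()))

S ⇒ (S)   [S → ( S )]
(S) ⇒ ((S))   [S → ( S )]
((S)) ⇒ ((()))   [S → ( )]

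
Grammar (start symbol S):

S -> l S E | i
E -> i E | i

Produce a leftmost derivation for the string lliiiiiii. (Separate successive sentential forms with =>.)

S=>lSE=>llSEE=>lliEE=>lliiEE=>lliiiEE=>lliiiiEE=>lliiiiiE=>lliiiiiiE=>lliiiiiii

S => lSE   [S -> l S E]
lSE => llSEE   [S -> l S E]
llSEE => lliEE   [S -> i]
lliEE => lliiEE   [E -> i E]
lliiEE => lliiiEE   [E -> i E]
lliiiEE => lliiiiEE   [E -> i E]
lliiiiEE => lliiiiiE   [E -> i]
lliiiiiE => lliiiiiiE   [E -> i E]
lliiiiiiE => lliiiiiii   [E -> i]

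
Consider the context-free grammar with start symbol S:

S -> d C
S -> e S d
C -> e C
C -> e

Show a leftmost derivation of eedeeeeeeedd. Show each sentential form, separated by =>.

S => eSd   [S -> e S d]
eSd => eeSdd   [S -> e S d]
eeSdd => eedCdd   [S -> d C]
eedCdd => eedeCdd   [C -> e C]
eedeCdd => eedeeCdd   [C -> e C]
eedeeCdd => eedeeeCdd   [C -> e C]
eedeeeCdd => eedeeeeCdd   [C -> e C]
eedeeeeCdd => eedeeeeeCdd   [C -> e C]
eedeeeeeCdd => eedeeeeeeCdd   [C -> e C]
eedeeeeeeCdd => eedeeeeeeedd   [C -> e]

S => eSd => eeSdd => eedCdd => eedeCdd => eedeeCdd => eedeeeCdd => eedeeeeCdd => eedeeeeeCdd => eedeeeeeeCdd => eedeeeeeeedd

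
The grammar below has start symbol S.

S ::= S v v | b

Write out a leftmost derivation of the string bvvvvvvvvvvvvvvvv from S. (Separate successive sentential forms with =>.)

S => Svv => Svvvv => Svvvvvv => Svvvvvvvv => Svvvvvvvvvv => Svvvvvvvvvvvv => Svvvvvvvvvvvvvv => Svvvvvvvvvvvvvvvv => bvvvvvvvvvvvvvvvv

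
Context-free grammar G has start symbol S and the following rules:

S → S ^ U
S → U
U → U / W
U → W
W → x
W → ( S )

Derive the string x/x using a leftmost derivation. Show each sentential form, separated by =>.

S => U => U/W => W/W => x/W => x/x

S => U   [S → U]
U => U/W   [U → U / W]
U/W => W/W   [U → W]
W/W => x/W   [W → x]
x/W => x/x   [W → x]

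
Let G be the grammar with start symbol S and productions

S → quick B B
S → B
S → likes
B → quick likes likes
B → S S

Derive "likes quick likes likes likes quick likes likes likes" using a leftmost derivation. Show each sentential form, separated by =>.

S => B   [S → B]
B => S S   [B → S S]
S S => likes S   [S → likes]
likes S => likes B   [S → B]
likes B => likes S S   [B → S S]
likes S S => likes quick B B S   [S → quick B B]
likes quick B B S => likes quick S S B S   [B → S S]
likes quick S S B S => likes quick likes S B S   [S → likes]
likes quick likes S B S => likes quick likes B B S   [S → B]
likes quick likes B B S => likes quick likes S S B S   [B → S S]
likes quick likes S S B S => likes quick likes likes S B S   [S → likes]
likes quick likes likes S B S => likes quick likes likes likes B S   [S → likes]
likes quick likes likes likes B S => likes quick likes likes likes quick likes likes S   [B → quick likes likes]
likes quick likes likes likes quick likes likes S => likes quick likes likes likes quick likes likes likes   [S → likes]

S => B => S S => likes S => likes B => likes S S => likes quick B B S => likes quick S S B S => likes quick likes S B S => likes quick likes B B S => likes quick likes S S B S => likes quick likes likes S B S => likes quick likes likes likes B S => likes quick likes likes likes quick likes likes S => likes quick likes likes likes quick likes likes likes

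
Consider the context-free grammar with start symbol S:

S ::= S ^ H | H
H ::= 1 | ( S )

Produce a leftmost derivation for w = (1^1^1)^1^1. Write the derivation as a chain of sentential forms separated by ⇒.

S ⇒ S^H   [S ::= S ^ H]
S^H ⇒ S^H^H   [S ::= S ^ H]
S^H^H ⇒ H^H^H   [S ::= H]
H^H^H ⇒ (S)^H^H   [H ::= ( S )]
(S)^H^H ⇒ (S^H)^H^H   [S ::= S ^ H]
(S^H)^H^H ⇒ (S^H^H)^H^H   [S ::= S ^ H]
(S^H^H)^H^H ⇒ (H^H^H)^H^H   [S ::= H]
(H^H^H)^H^H ⇒ (1^H^H)^H^H   [H ::= 1]
(1^H^H)^H^H ⇒ (1^1^H)^H^H   [H ::= 1]
(1^1^H)^H^H ⇒ (1^1^1)^H^H   [H ::= 1]
(1^1^1)^H^H ⇒ (1^1^1)^1^H   [H ::= 1]
(1^1^1)^1^H ⇒ (1^1^1)^1^1   [H ::= 1]

S ⇒ S^H ⇒ S^H^H ⇒ H^H^H ⇒ (S)^H^H ⇒ (S^H)^H^H ⇒ (S^H^H)^H^H ⇒ (H^H^H)^H^H ⇒ (1^H^H)^H^H ⇒ (1^1^H)^H^H ⇒ (1^1^1)^H^H ⇒ (1^1^1)^1^H ⇒ (1^1^1)^1^1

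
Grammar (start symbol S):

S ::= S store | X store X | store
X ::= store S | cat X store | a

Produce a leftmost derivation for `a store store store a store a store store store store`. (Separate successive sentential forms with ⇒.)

S ⇒ X store X ⇒ a store X ⇒ a store store S ⇒ a store store X store X ⇒ a store store store S store X ⇒ a store store store S store store X ⇒ a store store store X store X store store X ⇒ a store store store a store X store store X ⇒ a store store store a store a store store X ⇒ a store store store a store a store store store S ⇒ a store store store a store a store store store store

S ⇒ X store X   [S ::= X store X]
X store X ⇒ a store X   [X ::= a]
a store X ⇒ a store store S   [X ::= store S]
a store store S ⇒ a store store X store X   [S ::= X store X]
a store store X store X ⇒ a store store store S store X   [X ::= store S]
a store store store S store X ⇒ a store store store S store store X   [S ::= S store]
a store store store S store store X ⇒ a store store store X store X store store X   [S ::= X store X]
a store store store X store X store store X ⇒ a store store store a store X store store X   [X ::= a]
a store store store a store X store store X ⇒ a store store store a store a store store X   [X ::= a]
a store store store a store a store store X ⇒ a store store store a store a store store store S   [X ::= store S]
a store store store a store a store store store S ⇒ a store store store a store a store store store store   [S ::= store]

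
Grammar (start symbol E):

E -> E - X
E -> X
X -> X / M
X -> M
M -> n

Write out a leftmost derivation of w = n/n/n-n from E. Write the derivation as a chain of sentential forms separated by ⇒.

E⇒E-X⇒X-X⇒X/M-X⇒X/M/M-X⇒M/M/M-X⇒n/M/M-X⇒n/n/M-X⇒n/n/n-X⇒n/n/n-M⇒n/n/n-n

E ⇒ E-X   [E -> E - X]
E-X ⇒ X-X   [E -> X]
X-X ⇒ X/M-X   [X -> X / M]
X/M-X ⇒ X/M/M-X   [X -> X / M]
X/M/M-X ⇒ M/M/M-X   [X -> M]
M/M/M-X ⇒ n/M/M-X   [M -> n]
n/M/M-X ⇒ n/n/M-X   [M -> n]
n/n/M-X ⇒ n/n/n-X   [M -> n]
n/n/n-X ⇒ n/n/n-M   [X -> M]
n/n/n-M ⇒ n/n/n-n   [M -> n]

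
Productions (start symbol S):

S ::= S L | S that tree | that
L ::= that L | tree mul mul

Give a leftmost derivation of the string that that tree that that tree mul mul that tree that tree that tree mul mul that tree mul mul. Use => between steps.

S => S L => S L L => S that tree L L => S that tree that tree L L => S L that tree that tree L L => S that tree L that tree that tree L L => that that tree L that tree that tree L L => that that tree that L that tree that tree L L => that that tree that that L that tree that tree L L => that that tree that that tree mul mul that tree that tree L L => that that tree that that tree mul mul that tree that tree that L L => that that tree that that tree mul mul that tree that tree that tree mul mul L => that that tree that that tree mul mul that tree that tree that tree mul mul that L => that that tree that that tree mul mul that tree that tree that tree mul mul that tree mul mul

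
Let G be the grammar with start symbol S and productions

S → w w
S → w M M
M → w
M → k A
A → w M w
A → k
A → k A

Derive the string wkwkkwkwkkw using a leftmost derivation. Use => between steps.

S => wMM => wkAM => wkwMwM => wkwkAwM => wkwkkwM => wkwkkwkA => wkwkkwkwMw => wkwkkwkwkAw => wkwkkwkwkkw

S => wMM   [S → w M M]
wMM => wkAM   [M → k A]
wkAM => wkwMwM   [A → w M w]
wkwMwM => wkwkAwM   [M → k A]
wkwkAwM => wkwkkwM   [A → k]
wkwkkwM => wkwkkwkA   [M → k A]
wkwkkwkA => wkwkkwkwMw   [A → w M w]
wkwkkwkwMw => wkwkkwkwkAw   [M → k A]
wkwkkwkwkAw => wkwkkwkwkkw   [A → k]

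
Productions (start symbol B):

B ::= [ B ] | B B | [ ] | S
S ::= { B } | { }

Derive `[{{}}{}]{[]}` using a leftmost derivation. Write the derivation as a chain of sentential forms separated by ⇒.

B ⇒ BB ⇒ [B]B ⇒ [BB]B ⇒ [SB]B ⇒ [{B}B]B ⇒ [{S}B]B ⇒ [{{}}B]B ⇒ [{{}}S]B ⇒ [{{}}{}]B ⇒ [{{}}{}]S ⇒ [{{}}{}]{B} ⇒ [{{}}{}]{[]}

B ⇒ BB   [B ::= B B]
BB ⇒ [B]B   [B ::= [ B ]]
[B]B ⇒ [BB]B   [B ::= B B]
[BB]B ⇒ [SB]B   [B ::= S]
[SB]B ⇒ [{B}B]B   [S ::= { B }]
[{B}B]B ⇒ [{S}B]B   [B ::= S]
[{S}B]B ⇒ [{{}}B]B   [S ::= { }]
[{{}}B]B ⇒ [{{}}S]B   [B ::= S]
[{{}}S]B ⇒ [{{}}{}]B   [S ::= { }]
[{{}}{}]B ⇒ [{{}}{}]S   [B ::= S]
[{{}}{}]S ⇒ [{{}}{}]{B}   [S ::= { B }]
[{{}}{}]{B} ⇒ [{{}}{}]{[]}   [B ::= [ ]]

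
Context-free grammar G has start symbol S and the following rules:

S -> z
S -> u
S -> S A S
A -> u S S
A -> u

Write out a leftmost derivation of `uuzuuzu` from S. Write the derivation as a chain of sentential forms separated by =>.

S => SAS   [S -> S A S]
SAS => uAS   [S -> u]
uAS => uuSSS   [A -> u S S]
uuSSS => uuSASSS   [S -> S A S]
uuSASSS => uuzASSS   [S -> z]
uuzASSS => uuzuSSS   [A -> u]
uuzuSSS => uuzuuSS   [S -> u]
uuzuuSS => uuzuuzS   [S -> z]
uuzuuzS => uuzuuzu   [S -> u]

S => SAS => uAS => uuSSS => uuSASSS => uuzASSS => uuzuSSS => uuzuuSS => uuzuuzS => uuzuuzu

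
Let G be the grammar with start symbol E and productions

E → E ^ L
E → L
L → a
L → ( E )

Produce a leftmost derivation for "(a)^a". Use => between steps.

E => E^L => L^L => (E)^L => (L)^L => (a)^L => (a)^a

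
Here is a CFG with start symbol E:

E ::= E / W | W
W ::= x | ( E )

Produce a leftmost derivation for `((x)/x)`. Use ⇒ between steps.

E⇒W⇒(E)⇒(E/W)⇒(W/W)⇒((E)/W)⇒((W)/W)⇒((x)/W)⇒((x)/x)

E ⇒ W   [E ::= W]
W ⇒ (E)   [W ::= ( E )]
(E) ⇒ (E/W)   [E ::= E / W]
(E/W) ⇒ (W/W)   [E ::= W]
(W/W) ⇒ ((E)/W)   [W ::= ( E )]
((E)/W) ⇒ ((W)/W)   [E ::= W]
((W)/W) ⇒ ((x)/W)   [W ::= x]
((x)/W) ⇒ ((x)/x)   [W ::= x]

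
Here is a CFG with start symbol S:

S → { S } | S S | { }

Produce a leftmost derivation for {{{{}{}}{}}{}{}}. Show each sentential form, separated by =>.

S => {S} => {SS} => {SSS} => {{S}SS} => {{SS}SS} => {{{S}S}SS} => {{{SS}S}SS} => {{{{}S}S}SS} => {{{{}{}}S}SS} => {{{{}{}}{}}SS} => {{{{}{}}{}}{}S} => {{{{}{}}{}}{}{}}

S => {S}   [S → { S }]
{S} => {SS}   [S → S S]
{SS} => {SSS}   [S → S S]
{SSS} => {{S}SS}   [S → { S }]
{{S}SS} => {{SS}SS}   [S → S S]
{{SS}SS} => {{{S}S}SS}   [S → { S }]
{{{S}S}SS} => {{{SS}S}SS}   [S → S S]
{{{SS}S}SS} => {{{{}S}S}SS}   [S → { }]
{{{{}S}S}SS} => {{{{}{}}S}SS}   [S → { }]
{{{{}{}}S}SS} => {{{{}{}}{}}SS}   [S → { }]
{{{{}{}}{}}SS} => {{{{}{}}{}}{}S}   [S → { }]
{{{{}{}}{}}{}S} => {{{{}{}}{}}{}{}}   [S → { }]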